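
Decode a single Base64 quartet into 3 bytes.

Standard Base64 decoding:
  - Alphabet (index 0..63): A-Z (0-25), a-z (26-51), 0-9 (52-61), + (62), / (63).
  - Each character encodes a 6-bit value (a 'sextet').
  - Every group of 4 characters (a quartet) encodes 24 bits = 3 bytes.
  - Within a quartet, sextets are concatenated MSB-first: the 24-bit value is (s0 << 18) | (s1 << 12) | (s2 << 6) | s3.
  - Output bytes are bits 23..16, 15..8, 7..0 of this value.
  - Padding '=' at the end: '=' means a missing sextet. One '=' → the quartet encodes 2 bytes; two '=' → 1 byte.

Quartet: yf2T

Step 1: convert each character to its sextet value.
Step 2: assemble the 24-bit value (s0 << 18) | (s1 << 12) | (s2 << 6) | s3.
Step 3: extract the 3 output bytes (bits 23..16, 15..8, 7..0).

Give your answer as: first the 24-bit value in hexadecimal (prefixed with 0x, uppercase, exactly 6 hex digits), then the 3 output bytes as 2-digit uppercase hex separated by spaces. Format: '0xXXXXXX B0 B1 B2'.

Sextets: y=50, f=31, 2=54, T=19
24-bit: (50<<18) | (31<<12) | (54<<6) | 19
      = 0xC80000 | 0x01F000 | 0x000D80 | 0x000013
      = 0xC9FD93
Bytes: (v>>16)&0xFF=C9, (v>>8)&0xFF=FD, v&0xFF=93

Answer: 0xC9FD93 C9 FD 93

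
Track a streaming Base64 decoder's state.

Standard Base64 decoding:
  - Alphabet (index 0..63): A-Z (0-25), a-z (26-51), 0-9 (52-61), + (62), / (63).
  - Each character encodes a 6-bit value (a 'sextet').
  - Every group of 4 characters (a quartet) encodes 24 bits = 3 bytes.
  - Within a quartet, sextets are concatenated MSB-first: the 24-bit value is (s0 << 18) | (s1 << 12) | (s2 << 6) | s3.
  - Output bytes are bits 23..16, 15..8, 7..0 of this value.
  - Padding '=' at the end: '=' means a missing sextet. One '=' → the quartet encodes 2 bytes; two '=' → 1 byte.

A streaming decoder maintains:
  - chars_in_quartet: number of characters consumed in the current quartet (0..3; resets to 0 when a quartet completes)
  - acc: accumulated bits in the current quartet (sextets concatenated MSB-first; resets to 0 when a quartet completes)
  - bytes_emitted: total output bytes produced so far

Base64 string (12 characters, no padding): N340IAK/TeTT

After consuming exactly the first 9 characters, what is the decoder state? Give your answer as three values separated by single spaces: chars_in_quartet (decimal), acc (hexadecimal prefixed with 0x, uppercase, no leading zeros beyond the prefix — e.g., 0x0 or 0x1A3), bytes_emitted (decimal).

Answer: 1 0x13 6

Derivation:
After char 0 ('N'=13): chars_in_quartet=1 acc=0xD bytes_emitted=0
After char 1 ('3'=55): chars_in_quartet=2 acc=0x377 bytes_emitted=0
After char 2 ('4'=56): chars_in_quartet=3 acc=0xDDF8 bytes_emitted=0
After char 3 ('0'=52): chars_in_quartet=4 acc=0x377E34 -> emit 37 7E 34, reset; bytes_emitted=3
After char 4 ('I'=8): chars_in_quartet=1 acc=0x8 bytes_emitted=3
After char 5 ('A'=0): chars_in_quartet=2 acc=0x200 bytes_emitted=3
After char 6 ('K'=10): chars_in_quartet=3 acc=0x800A bytes_emitted=3
After char 7 ('/'=63): chars_in_quartet=4 acc=0x2002BF -> emit 20 02 BF, reset; bytes_emitted=6
After char 8 ('T'=19): chars_in_quartet=1 acc=0x13 bytes_emitted=6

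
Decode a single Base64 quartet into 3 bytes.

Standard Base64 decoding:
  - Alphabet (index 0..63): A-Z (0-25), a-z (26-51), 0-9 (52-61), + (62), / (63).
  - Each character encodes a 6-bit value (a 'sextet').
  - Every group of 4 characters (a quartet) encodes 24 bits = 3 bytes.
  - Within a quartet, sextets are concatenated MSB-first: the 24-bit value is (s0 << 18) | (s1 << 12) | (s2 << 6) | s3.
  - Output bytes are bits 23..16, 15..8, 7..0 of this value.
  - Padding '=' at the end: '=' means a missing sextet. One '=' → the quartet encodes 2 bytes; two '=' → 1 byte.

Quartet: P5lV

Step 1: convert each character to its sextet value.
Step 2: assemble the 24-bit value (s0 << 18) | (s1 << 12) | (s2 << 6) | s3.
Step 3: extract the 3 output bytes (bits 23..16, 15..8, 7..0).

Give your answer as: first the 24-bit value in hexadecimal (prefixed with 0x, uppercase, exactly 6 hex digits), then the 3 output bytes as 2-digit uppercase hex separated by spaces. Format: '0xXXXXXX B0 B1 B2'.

Answer: 0x3F9955 3F 99 55

Derivation:
Sextets: P=15, 5=57, l=37, V=21
24-bit: (15<<18) | (57<<12) | (37<<6) | 21
      = 0x3C0000 | 0x039000 | 0x000940 | 0x000015
      = 0x3F9955
Bytes: (v>>16)&0xFF=3F, (v>>8)&0xFF=99, v&0xFF=55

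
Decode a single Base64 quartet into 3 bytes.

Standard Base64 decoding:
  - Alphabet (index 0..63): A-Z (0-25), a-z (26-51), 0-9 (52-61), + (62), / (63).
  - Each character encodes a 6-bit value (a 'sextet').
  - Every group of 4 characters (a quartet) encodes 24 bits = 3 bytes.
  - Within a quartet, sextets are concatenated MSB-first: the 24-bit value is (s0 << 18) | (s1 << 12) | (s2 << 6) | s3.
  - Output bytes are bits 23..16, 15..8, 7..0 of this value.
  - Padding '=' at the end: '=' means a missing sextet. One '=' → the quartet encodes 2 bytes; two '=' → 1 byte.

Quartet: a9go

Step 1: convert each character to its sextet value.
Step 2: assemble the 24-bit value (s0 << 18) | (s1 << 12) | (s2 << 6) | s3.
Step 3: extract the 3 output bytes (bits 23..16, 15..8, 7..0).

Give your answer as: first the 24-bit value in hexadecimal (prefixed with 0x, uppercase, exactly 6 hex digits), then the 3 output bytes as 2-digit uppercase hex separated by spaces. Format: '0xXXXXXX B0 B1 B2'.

Sextets: a=26, 9=61, g=32, o=40
24-bit: (26<<18) | (61<<12) | (32<<6) | 40
      = 0x680000 | 0x03D000 | 0x000800 | 0x000028
      = 0x6BD828
Bytes: (v>>16)&0xFF=6B, (v>>8)&0xFF=D8, v&0xFF=28

Answer: 0x6BD828 6B D8 28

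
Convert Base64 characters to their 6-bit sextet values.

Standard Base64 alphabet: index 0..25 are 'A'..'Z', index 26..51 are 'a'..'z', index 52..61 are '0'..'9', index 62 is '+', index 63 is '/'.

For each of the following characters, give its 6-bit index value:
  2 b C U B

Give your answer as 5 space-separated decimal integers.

'2': 0..9 range, 52 + ord('2') − ord('0') = 54
'b': a..z range, 26 + ord('b') − ord('a') = 27
'C': A..Z range, ord('C') − ord('A') = 2
'U': A..Z range, ord('U') − ord('A') = 20
'B': A..Z range, ord('B') − ord('A') = 1

Answer: 54 27 2 20 1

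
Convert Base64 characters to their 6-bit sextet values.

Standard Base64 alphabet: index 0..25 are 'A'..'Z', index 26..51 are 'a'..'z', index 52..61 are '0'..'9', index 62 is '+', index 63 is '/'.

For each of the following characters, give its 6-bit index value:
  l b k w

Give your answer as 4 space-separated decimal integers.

Answer: 37 27 36 48

Derivation:
'l': a..z range, 26 + ord('l') − ord('a') = 37
'b': a..z range, 26 + ord('b') − ord('a') = 27
'k': a..z range, 26 + ord('k') − ord('a') = 36
'w': a..z range, 26 + ord('w') − ord('a') = 48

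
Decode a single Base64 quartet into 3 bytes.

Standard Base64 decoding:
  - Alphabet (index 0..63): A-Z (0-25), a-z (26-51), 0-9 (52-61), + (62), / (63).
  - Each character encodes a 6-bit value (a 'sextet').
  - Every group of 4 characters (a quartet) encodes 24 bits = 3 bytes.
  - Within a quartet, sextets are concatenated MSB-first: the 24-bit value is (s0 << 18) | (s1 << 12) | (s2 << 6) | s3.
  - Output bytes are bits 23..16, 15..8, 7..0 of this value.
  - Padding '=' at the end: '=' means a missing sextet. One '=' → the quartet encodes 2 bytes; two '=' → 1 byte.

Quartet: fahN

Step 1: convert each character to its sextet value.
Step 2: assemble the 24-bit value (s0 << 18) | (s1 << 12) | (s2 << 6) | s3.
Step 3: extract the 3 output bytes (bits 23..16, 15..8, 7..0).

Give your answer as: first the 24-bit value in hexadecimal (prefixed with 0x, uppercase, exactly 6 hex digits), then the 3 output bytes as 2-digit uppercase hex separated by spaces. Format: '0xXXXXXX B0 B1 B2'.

Answer: 0x7DA84D 7D A8 4D

Derivation:
Sextets: f=31, a=26, h=33, N=13
24-bit: (31<<18) | (26<<12) | (33<<6) | 13
      = 0x7C0000 | 0x01A000 | 0x000840 | 0x00000D
      = 0x7DA84D
Bytes: (v>>16)&0xFF=7D, (v>>8)&0xFF=A8, v&0xFF=4D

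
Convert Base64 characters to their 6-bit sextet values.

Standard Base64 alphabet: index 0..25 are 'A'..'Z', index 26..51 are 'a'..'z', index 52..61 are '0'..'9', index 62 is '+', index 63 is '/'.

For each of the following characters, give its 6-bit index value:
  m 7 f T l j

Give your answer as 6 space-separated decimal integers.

'm': a..z range, 26 + ord('m') − ord('a') = 38
'7': 0..9 range, 52 + ord('7') − ord('0') = 59
'f': a..z range, 26 + ord('f') − ord('a') = 31
'T': A..Z range, ord('T') − ord('A') = 19
'l': a..z range, 26 + ord('l') − ord('a') = 37
'j': a..z range, 26 + ord('j') − ord('a') = 35

Answer: 38 59 31 19 37 35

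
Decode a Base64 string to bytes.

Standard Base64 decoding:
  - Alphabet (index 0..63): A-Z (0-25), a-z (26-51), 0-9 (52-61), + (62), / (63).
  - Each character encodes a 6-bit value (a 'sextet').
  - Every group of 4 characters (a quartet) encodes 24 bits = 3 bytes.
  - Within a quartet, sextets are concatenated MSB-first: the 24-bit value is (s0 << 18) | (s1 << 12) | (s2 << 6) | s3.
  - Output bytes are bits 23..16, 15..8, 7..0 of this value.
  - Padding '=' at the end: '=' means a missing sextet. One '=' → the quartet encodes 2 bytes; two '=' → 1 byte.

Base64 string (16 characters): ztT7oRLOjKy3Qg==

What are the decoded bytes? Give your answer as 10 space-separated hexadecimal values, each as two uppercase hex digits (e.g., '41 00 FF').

Answer: CE D4 FB A1 12 CE 8C AC B7 42

Derivation:
After char 0 ('z'=51): chars_in_quartet=1 acc=0x33 bytes_emitted=0
After char 1 ('t'=45): chars_in_quartet=2 acc=0xCED bytes_emitted=0
After char 2 ('T'=19): chars_in_quartet=3 acc=0x33B53 bytes_emitted=0
After char 3 ('7'=59): chars_in_quartet=4 acc=0xCED4FB -> emit CE D4 FB, reset; bytes_emitted=3
After char 4 ('o'=40): chars_in_quartet=1 acc=0x28 bytes_emitted=3
After char 5 ('R'=17): chars_in_quartet=2 acc=0xA11 bytes_emitted=3
After char 6 ('L'=11): chars_in_quartet=3 acc=0x2844B bytes_emitted=3
After char 7 ('O'=14): chars_in_quartet=4 acc=0xA112CE -> emit A1 12 CE, reset; bytes_emitted=6
After char 8 ('j'=35): chars_in_quartet=1 acc=0x23 bytes_emitted=6
After char 9 ('K'=10): chars_in_quartet=2 acc=0x8CA bytes_emitted=6
After char 10 ('y'=50): chars_in_quartet=3 acc=0x232B2 bytes_emitted=6
After char 11 ('3'=55): chars_in_quartet=4 acc=0x8CACB7 -> emit 8C AC B7, reset; bytes_emitted=9
After char 12 ('Q'=16): chars_in_quartet=1 acc=0x10 bytes_emitted=9
After char 13 ('g'=32): chars_in_quartet=2 acc=0x420 bytes_emitted=9
Padding '==': partial quartet acc=0x420 -> emit 42; bytes_emitted=10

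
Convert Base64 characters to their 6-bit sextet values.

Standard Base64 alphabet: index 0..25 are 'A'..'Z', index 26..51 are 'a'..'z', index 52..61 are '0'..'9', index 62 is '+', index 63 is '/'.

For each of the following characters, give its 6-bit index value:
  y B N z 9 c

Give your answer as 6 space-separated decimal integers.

'y': a..z range, 26 + ord('y') − ord('a') = 50
'B': A..Z range, ord('B') − ord('A') = 1
'N': A..Z range, ord('N') − ord('A') = 13
'z': a..z range, 26 + ord('z') − ord('a') = 51
'9': 0..9 range, 52 + ord('9') − ord('0') = 61
'c': a..z range, 26 + ord('c') − ord('a') = 28

Answer: 50 1 13 51 61 28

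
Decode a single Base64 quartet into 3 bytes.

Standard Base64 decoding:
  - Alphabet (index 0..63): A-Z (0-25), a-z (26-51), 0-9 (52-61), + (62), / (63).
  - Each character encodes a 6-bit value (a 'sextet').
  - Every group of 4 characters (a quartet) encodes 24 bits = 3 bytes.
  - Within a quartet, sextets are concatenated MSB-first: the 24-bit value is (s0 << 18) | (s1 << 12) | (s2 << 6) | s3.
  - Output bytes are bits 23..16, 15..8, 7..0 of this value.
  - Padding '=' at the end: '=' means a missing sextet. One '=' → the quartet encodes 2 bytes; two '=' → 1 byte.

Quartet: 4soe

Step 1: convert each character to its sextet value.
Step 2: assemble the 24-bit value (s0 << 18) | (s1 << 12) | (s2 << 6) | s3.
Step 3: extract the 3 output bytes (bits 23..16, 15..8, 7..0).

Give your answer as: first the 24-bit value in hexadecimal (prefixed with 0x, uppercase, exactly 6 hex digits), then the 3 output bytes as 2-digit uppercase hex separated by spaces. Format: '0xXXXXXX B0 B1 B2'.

Answer: 0xE2CA1E E2 CA 1E

Derivation:
Sextets: 4=56, s=44, o=40, e=30
24-bit: (56<<18) | (44<<12) | (40<<6) | 30
      = 0xE00000 | 0x02C000 | 0x000A00 | 0x00001E
      = 0xE2CA1E
Bytes: (v>>16)&0xFF=E2, (v>>8)&0xFF=CA, v&0xFF=1E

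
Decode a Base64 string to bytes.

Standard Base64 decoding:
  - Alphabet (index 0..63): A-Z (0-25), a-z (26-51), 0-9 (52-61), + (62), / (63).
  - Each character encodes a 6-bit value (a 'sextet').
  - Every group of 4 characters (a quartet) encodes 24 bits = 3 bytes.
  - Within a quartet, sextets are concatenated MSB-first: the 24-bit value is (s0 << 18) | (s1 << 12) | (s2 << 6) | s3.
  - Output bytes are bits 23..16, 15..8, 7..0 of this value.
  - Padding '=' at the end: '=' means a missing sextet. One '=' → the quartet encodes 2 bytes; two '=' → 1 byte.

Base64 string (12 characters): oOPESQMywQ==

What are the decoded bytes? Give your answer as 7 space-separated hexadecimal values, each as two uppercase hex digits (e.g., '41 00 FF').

Answer: A0 E3 C4 49 03 32 C1

Derivation:
After char 0 ('o'=40): chars_in_quartet=1 acc=0x28 bytes_emitted=0
After char 1 ('O'=14): chars_in_quartet=2 acc=0xA0E bytes_emitted=0
After char 2 ('P'=15): chars_in_quartet=3 acc=0x2838F bytes_emitted=0
After char 3 ('E'=4): chars_in_quartet=4 acc=0xA0E3C4 -> emit A0 E3 C4, reset; bytes_emitted=3
After char 4 ('S'=18): chars_in_quartet=1 acc=0x12 bytes_emitted=3
After char 5 ('Q'=16): chars_in_quartet=2 acc=0x490 bytes_emitted=3
After char 6 ('M'=12): chars_in_quartet=3 acc=0x1240C bytes_emitted=3
After char 7 ('y'=50): chars_in_quartet=4 acc=0x490332 -> emit 49 03 32, reset; bytes_emitted=6
After char 8 ('w'=48): chars_in_quartet=1 acc=0x30 bytes_emitted=6
After char 9 ('Q'=16): chars_in_quartet=2 acc=0xC10 bytes_emitted=6
Padding '==': partial quartet acc=0xC10 -> emit C1; bytes_emitted=7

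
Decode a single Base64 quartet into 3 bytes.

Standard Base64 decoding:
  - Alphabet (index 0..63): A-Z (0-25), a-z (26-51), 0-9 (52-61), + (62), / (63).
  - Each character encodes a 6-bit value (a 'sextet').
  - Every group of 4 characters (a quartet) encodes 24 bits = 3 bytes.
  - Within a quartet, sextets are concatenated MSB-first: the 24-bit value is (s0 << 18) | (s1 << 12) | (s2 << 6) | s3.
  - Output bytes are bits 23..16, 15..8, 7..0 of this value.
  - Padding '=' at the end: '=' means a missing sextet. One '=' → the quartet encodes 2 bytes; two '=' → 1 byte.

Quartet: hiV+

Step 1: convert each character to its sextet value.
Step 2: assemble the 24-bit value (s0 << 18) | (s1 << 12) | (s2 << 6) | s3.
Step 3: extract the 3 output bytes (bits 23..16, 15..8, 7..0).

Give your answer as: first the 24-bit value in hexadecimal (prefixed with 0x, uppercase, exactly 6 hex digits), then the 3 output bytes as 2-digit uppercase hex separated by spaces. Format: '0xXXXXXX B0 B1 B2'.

Sextets: h=33, i=34, V=21, +=62
24-bit: (33<<18) | (34<<12) | (21<<6) | 62
      = 0x840000 | 0x022000 | 0x000540 | 0x00003E
      = 0x86257E
Bytes: (v>>16)&0xFF=86, (v>>8)&0xFF=25, v&0xFF=7E

Answer: 0x86257E 86 25 7E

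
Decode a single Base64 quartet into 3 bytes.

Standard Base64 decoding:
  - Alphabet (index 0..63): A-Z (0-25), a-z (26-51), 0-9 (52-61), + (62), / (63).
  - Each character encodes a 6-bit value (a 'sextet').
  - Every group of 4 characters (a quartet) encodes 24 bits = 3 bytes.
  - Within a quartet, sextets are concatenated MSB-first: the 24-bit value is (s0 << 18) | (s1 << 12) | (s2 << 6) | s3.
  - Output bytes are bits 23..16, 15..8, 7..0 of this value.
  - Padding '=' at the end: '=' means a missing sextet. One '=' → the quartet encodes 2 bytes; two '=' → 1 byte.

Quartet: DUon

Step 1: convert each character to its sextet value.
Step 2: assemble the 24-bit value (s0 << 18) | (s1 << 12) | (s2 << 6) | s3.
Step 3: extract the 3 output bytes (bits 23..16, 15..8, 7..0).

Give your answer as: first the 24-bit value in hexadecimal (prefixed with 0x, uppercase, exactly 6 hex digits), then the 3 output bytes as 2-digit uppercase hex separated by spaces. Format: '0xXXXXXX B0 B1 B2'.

Sextets: D=3, U=20, o=40, n=39
24-bit: (3<<18) | (20<<12) | (40<<6) | 39
      = 0x0C0000 | 0x014000 | 0x000A00 | 0x000027
      = 0x0D4A27
Bytes: (v>>16)&0xFF=0D, (v>>8)&0xFF=4A, v&0xFF=27

Answer: 0x0D4A27 0D 4A 27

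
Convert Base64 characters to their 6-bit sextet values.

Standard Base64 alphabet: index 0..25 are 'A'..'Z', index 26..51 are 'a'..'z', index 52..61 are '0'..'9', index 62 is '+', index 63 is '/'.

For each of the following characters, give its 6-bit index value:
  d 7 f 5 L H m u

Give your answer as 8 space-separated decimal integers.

Answer: 29 59 31 57 11 7 38 46

Derivation:
'd': a..z range, 26 + ord('d') − ord('a') = 29
'7': 0..9 range, 52 + ord('7') − ord('0') = 59
'f': a..z range, 26 + ord('f') − ord('a') = 31
'5': 0..9 range, 52 + ord('5') − ord('0') = 57
'L': A..Z range, ord('L') − ord('A') = 11
'H': A..Z range, ord('H') − ord('A') = 7
'm': a..z range, 26 + ord('m') − ord('a') = 38
'u': a..z range, 26 + ord('u') − ord('a') = 46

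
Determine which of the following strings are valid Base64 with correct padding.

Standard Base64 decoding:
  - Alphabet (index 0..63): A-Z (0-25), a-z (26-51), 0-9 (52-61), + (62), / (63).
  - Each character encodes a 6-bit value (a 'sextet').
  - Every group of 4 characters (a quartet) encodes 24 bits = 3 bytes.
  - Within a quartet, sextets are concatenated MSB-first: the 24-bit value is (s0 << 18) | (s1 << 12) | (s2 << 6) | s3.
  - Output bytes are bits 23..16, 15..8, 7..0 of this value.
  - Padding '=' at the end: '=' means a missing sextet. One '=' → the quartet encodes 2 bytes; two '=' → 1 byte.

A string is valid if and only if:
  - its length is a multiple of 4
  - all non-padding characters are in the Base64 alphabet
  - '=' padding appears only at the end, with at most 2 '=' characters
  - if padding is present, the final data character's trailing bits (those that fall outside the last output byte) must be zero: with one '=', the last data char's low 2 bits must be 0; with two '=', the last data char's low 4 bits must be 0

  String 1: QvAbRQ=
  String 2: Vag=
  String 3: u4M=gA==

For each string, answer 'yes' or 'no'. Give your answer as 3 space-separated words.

String 1: 'QvAbRQ=' → invalid (len=7 not mult of 4)
String 2: 'Vag=' → valid
String 3: 'u4M=gA==' → invalid (bad char(s): ['=']; '=' in middle)

Answer: no yes no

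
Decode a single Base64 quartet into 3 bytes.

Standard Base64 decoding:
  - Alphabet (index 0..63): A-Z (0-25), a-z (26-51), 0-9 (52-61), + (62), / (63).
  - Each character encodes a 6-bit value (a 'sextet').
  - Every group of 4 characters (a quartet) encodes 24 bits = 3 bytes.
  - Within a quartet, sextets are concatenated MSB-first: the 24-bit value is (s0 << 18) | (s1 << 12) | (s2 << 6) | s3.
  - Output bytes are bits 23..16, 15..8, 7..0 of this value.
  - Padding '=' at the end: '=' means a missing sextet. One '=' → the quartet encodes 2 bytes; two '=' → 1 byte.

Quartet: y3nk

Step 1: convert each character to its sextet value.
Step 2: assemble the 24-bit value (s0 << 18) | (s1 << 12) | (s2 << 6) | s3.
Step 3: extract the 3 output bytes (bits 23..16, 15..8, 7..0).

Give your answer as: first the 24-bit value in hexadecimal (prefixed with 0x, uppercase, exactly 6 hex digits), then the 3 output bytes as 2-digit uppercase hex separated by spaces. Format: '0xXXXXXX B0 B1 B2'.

Answer: 0xCB79E4 CB 79 E4

Derivation:
Sextets: y=50, 3=55, n=39, k=36
24-bit: (50<<18) | (55<<12) | (39<<6) | 36
      = 0xC80000 | 0x037000 | 0x0009C0 | 0x000024
      = 0xCB79E4
Bytes: (v>>16)&0xFF=CB, (v>>8)&0xFF=79, v&0xFF=E4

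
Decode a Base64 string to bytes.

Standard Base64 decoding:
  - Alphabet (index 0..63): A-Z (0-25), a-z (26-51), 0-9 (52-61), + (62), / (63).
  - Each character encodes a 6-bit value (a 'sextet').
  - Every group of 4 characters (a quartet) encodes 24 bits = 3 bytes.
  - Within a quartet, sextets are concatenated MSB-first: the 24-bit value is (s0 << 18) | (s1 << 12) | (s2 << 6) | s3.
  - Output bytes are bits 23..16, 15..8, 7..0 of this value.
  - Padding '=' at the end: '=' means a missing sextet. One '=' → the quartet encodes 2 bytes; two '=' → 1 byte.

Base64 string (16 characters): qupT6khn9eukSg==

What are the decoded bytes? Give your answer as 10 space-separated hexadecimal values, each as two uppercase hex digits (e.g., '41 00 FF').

After char 0 ('q'=42): chars_in_quartet=1 acc=0x2A bytes_emitted=0
After char 1 ('u'=46): chars_in_quartet=2 acc=0xAAE bytes_emitted=0
After char 2 ('p'=41): chars_in_quartet=3 acc=0x2ABA9 bytes_emitted=0
After char 3 ('T'=19): chars_in_quartet=4 acc=0xAAEA53 -> emit AA EA 53, reset; bytes_emitted=3
After char 4 ('6'=58): chars_in_quartet=1 acc=0x3A bytes_emitted=3
After char 5 ('k'=36): chars_in_quartet=2 acc=0xEA4 bytes_emitted=3
After char 6 ('h'=33): chars_in_quartet=3 acc=0x3A921 bytes_emitted=3
After char 7 ('n'=39): chars_in_quartet=4 acc=0xEA4867 -> emit EA 48 67, reset; bytes_emitted=6
After char 8 ('9'=61): chars_in_quartet=1 acc=0x3D bytes_emitted=6
After char 9 ('e'=30): chars_in_quartet=2 acc=0xF5E bytes_emitted=6
After char 10 ('u'=46): chars_in_quartet=3 acc=0x3D7AE bytes_emitted=6
After char 11 ('k'=36): chars_in_quartet=4 acc=0xF5EBA4 -> emit F5 EB A4, reset; bytes_emitted=9
After char 12 ('S'=18): chars_in_quartet=1 acc=0x12 bytes_emitted=9
After char 13 ('g'=32): chars_in_quartet=2 acc=0x4A0 bytes_emitted=9
Padding '==': partial quartet acc=0x4A0 -> emit 4A; bytes_emitted=10

Answer: AA EA 53 EA 48 67 F5 EB A4 4A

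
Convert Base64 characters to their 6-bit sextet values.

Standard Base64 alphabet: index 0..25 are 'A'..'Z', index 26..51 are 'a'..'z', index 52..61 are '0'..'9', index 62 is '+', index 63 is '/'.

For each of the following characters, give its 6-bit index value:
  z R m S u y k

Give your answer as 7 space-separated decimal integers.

Answer: 51 17 38 18 46 50 36

Derivation:
'z': a..z range, 26 + ord('z') − ord('a') = 51
'R': A..Z range, ord('R') − ord('A') = 17
'm': a..z range, 26 + ord('m') − ord('a') = 38
'S': A..Z range, ord('S') − ord('A') = 18
'u': a..z range, 26 + ord('u') − ord('a') = 46
'y': a..z range, 26 + ord('y') − ord('a') = 50
'k': a..z range, 26 + ord('k') − ord('a') = 36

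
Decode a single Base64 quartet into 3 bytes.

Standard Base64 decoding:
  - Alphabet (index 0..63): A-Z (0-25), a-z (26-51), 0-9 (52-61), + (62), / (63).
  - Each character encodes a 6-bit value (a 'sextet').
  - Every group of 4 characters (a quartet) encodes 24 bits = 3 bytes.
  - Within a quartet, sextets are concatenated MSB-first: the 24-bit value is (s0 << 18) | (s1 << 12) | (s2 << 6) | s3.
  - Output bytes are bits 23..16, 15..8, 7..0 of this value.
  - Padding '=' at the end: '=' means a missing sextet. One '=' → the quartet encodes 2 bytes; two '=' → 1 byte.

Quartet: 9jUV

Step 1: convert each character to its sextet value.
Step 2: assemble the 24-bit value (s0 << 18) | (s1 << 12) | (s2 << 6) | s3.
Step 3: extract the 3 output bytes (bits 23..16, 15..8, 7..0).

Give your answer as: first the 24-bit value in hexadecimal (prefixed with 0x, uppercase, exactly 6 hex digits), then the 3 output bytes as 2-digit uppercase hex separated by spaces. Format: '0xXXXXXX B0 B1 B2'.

Answer: 0xF63515 F6 35 15

Derivation:
Sextets: 9=61, j=35, U=20, V=21
24-bit: (61<<18) | (35<<12) | (20<<6) | 21
      = 0xF40000 | 0x023000 | 0x000500 | 0x000015
      = 0xF63515
Bytes: (v>>16)&0xFF=F6, (v>>8)&0xFF=35, v&0xFF=15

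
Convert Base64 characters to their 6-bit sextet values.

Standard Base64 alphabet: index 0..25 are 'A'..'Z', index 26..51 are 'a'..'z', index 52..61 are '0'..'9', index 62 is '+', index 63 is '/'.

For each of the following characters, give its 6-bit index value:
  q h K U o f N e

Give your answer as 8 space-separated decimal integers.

Answer: 42 33 10 20 40 31 13 30

Derivation:
'q': a..z range, 26 + ord('q') − ord('a') = 42
'h': a..z range, 26 + ord('h') − ord('a') = 33
'K': A..Z range, ord('K') − ord('A') = 10
'U': A..Z range, ord('U') − ord('A') = 20
'o': a..z range, 26 + ord('o') − ord('a') = 40
'f': a..z range, 26 + ord('f') − ord('a') = 31
'N': A..Z range, ord('N') − ord('A') = 13
'e': a..z range, 26 + ord('e') − ord('a') = 30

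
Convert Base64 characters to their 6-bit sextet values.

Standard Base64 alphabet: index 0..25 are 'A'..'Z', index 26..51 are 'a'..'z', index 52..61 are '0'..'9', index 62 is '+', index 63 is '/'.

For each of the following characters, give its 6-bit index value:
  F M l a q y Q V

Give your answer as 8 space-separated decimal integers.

'F': A..Z range, ord('F') − ord('A') = 5
'M': A..Z range, ord('M') − ord('A') = 12
'l': a..z range, 26 + ord('l') − ord('a') = 37
'a': a..z range, 26 + ord('a') − ord('a') = 26
'q': a..z range, 26 + ord('q') − ord('a') = 42
'y': a..z range, 26 + ord('y') − ord('a') = 50
'Q': A..Z range, ord('Q') − ord('A') = 16
'V': A..Z range, ord('V') − ord('A') = 21

Answer: 5 12 37 26 42 50 16 21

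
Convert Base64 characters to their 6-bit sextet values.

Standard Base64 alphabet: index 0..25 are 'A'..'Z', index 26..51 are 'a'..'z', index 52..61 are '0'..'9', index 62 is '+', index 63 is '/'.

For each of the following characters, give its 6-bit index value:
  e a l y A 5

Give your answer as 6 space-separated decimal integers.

'e': a..z range, 26 + ord('e') − ord('a') = 30
'a': a..z range, 26 + ord('a') − ord('a') = 26
'l': a..z range, 26 + ord('l') − ord('a') = 37
'y': a..z range, 26 + ord('y') − ord('a') = 50
'A': A..Z range, ord('A') − ord('A') = 0
'5': 0..9 range, 52 + ord('5') − ord('0') = 57

Answer: 30 26 37 50 0 57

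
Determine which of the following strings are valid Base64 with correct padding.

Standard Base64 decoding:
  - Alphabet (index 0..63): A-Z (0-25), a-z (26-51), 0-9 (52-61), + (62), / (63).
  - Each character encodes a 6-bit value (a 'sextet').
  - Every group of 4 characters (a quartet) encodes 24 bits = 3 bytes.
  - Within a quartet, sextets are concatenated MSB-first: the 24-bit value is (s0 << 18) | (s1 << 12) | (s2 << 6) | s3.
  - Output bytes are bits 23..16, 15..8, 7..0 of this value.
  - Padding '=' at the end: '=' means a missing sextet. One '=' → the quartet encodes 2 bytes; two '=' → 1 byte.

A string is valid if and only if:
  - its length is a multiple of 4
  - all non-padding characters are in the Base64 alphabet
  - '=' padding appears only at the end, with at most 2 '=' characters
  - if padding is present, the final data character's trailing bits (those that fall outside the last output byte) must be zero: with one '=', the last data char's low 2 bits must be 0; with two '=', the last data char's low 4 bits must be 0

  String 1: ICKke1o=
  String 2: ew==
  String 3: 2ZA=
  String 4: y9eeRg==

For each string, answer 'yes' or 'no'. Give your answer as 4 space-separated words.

String 1: 'ICKke1o=' → valid
String 2: 'ew==' → valid
String 3: '2ZA=' → valid
String 4: 'y9eeRg==' → valid

Answer: yes yes yes yes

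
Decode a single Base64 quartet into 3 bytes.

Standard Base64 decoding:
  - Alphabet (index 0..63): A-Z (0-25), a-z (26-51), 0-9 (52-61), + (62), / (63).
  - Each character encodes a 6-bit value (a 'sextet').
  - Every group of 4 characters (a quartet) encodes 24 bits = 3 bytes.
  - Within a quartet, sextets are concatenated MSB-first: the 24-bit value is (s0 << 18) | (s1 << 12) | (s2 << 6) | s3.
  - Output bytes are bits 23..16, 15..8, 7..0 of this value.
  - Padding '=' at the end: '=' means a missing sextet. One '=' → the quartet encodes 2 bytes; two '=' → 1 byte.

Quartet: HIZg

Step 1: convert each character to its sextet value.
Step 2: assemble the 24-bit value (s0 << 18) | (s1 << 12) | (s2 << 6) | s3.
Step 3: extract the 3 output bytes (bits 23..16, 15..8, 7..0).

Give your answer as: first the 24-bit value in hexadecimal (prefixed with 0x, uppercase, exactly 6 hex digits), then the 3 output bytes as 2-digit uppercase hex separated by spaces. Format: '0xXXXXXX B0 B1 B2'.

Sextets: H=7, I=8, Z=25, g=32
24-bit: (7<<18) | (8<<12) | (25<<6) | 32
      = 0x1C0000 | 0x008000 | 0x000640 | 0x000020
      = 0x1C8660
Bytes: (v>>16)&0xFF=1C, (v>>8)&0xFF=86, v&0xFF=60

Answer: 0x1C8660 1C 86 60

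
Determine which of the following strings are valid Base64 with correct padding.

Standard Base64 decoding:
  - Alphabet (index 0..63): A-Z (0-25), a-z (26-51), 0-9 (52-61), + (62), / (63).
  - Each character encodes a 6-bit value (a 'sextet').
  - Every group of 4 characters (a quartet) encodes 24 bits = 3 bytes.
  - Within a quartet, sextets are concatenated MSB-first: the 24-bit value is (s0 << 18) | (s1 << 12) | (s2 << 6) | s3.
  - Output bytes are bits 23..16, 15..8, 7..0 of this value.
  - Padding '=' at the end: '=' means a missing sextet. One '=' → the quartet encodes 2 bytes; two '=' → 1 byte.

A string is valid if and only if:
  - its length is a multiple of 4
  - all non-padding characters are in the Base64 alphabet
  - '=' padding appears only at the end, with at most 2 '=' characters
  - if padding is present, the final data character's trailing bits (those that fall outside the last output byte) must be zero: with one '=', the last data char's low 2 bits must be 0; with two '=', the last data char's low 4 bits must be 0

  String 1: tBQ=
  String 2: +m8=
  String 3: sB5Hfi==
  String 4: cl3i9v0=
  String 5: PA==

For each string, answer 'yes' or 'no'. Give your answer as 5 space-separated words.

String 1: 'tBQ=' → valid
String 2: '+m8=' → valid
String 3: 'sB5Hfi==' → invalid (bad trailing bits)
String 4: 'cl3i9v0=' → valid
String 5: 'PA==' → valid

Answer: yes yes no yes yes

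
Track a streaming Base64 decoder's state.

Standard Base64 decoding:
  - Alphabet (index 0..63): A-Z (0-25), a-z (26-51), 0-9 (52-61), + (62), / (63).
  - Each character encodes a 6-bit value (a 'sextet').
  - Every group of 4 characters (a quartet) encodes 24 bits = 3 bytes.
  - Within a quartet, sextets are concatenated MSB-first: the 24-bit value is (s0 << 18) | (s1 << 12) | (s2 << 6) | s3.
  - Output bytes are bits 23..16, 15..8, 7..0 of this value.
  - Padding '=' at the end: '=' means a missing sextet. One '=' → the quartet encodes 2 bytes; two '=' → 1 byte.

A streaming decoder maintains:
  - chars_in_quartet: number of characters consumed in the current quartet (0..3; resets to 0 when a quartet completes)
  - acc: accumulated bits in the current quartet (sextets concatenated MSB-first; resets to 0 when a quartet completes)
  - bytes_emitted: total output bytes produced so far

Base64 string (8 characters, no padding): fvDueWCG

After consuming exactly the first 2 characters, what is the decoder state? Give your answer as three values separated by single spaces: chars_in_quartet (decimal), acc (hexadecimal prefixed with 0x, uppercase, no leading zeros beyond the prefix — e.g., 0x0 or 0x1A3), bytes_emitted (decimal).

Answer: 2 0x7EF 0

Derivation:
After char 0 ('f'=31): chars_in_quartet=1 acc=0x1F bytes_emitted=0
After char 1 ('v'=47): chars_in_quartet=2 acc=0x7EF bytes_emitted=0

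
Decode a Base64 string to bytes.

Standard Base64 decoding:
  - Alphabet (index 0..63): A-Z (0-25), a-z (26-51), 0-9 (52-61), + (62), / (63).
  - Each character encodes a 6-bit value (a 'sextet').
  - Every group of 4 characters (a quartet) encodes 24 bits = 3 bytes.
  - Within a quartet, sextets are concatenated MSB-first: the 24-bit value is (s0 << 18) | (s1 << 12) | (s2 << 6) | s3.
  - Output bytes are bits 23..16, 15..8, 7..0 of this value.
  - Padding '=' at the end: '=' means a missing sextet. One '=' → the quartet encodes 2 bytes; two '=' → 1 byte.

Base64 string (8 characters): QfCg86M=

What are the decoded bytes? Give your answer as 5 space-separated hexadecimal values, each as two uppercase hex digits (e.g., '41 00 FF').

Answer: 41 F0 A0 F3 A3

Derivation:
After char 0 ('Q'=16): chars_in_quartet=1 acc=0x10 bytes_emitted=0
After char 1 ('f'=31): chars_in_quartet=2 acc=0x41F bytes_emitted=0
After char 2 ('C'=2): chars_in_quartet=3 acc=0x107C2 bytes_emitted=0
After char 3 ('g'=32): chars_in_quartet=4 acc=0x41F0A0 -> emit 41 F0 A0, reset; bytes_emitted=3
After char 4 ('8'=60): chars_in_quartet=1 acc=0x3C bytes_emitted=3
After char 5 ('6'=58): chars_in_quartet=2 acc=0xF3A bytes_emitted=3
After char 6 ('M'=12): chars_in_quartet=3 acc=0x3CE8C bytes_emitted=3
Padding '=': partial quartet acc=0x3CE8C -> emit F3 A3; bytes_emitted=5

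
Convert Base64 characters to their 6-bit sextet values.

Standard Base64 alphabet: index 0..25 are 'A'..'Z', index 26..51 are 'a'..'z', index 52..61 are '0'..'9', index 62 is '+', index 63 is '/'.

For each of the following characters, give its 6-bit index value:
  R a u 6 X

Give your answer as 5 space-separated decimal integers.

'R': A..Z range, ord('R') − ord('A') = 17
'a': a..z range, 26 + ord('a') − ord('a') = 26
'u': a..z range, 26 + ord('u') − ord('a') = 46
'6': 0..9 range, 52 + ord('6') − ord('0') = 58
'X': A..Z range, ord('X') − ord('A') = 23

Answer: 17 26 46 58 23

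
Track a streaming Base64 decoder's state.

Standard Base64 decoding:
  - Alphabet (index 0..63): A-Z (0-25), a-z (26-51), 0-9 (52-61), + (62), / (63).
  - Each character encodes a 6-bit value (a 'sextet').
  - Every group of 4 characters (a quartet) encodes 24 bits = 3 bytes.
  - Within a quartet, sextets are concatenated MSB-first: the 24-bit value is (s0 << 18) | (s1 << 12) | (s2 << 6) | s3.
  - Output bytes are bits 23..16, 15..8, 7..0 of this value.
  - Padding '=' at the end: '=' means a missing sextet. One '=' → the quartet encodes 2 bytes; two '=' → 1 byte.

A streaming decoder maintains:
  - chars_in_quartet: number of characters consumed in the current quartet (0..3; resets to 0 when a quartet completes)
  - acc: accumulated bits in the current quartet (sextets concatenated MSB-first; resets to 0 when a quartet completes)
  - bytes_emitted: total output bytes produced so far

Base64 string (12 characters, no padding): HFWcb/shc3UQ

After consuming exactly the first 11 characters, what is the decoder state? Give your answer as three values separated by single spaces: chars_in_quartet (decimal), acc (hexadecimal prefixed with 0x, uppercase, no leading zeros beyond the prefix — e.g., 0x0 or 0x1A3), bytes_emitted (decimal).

After char 0 ('H'=7): chars_in_quartet=1 acc=0x7 bytes_emitted=0
After char 1 ('F'=5): chars_in_quartet=2 acc=0x1C5 bytes_emitted=0
After char 2 ('W'=22): chars_in_quartet=3 acc=0x7156 bytes_emitted=0
After char 3 ('c'=28): chars_in_quartet=4 acc=0x1C559C -> emit 1C 55 9C, reset; bytes_emitted=3
After char 4 ('b'=27): chars_in_quartet=1 acc=0x1B bytes_emitted=3
After char 5 ('/'=63): chars_in_quartet=2 acc=0x6FF bytes_emitted=3
After char 6 ('s'=44): chars_in_quartet=3 acc=0x1BFEC bytes_emitted=3
After char 7 ('h'=33): chars_in_quartet=4 acc=0x6FFB21 -> emit 6F FB 21, reset; bytes_emitted=6
After char 8 ('c'=28): chars_in_quartet=1 acc=0x1C bytes_emitted=6
After char 9 ('3'=55): chars_in_quartet=2 acc=0x737 bytes_emitted=6
After char 10 ('U'=20): chars_in_quartet=3 acc=0x1CDD4 bytes_emitted=6

Answer: 3 0x1CDD4 6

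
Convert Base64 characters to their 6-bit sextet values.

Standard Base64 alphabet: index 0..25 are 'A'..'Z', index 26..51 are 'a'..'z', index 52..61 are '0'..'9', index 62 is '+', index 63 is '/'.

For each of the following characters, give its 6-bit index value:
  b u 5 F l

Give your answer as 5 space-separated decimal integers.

Answer: 27 46 57 5 37

Derivation:
'b': a..z range, 26 + ord('b') − ord('a') = 27
'u': a..z range, 26 + ord('u') − ord('a') = 46
'5': 0..9 range, 52 + ord('5') − ord('0') = 57
'F': A..Z range, ord('F') − ord('A') = 5
'l': a..z range, 26 + ord('l') − ord('a') = 37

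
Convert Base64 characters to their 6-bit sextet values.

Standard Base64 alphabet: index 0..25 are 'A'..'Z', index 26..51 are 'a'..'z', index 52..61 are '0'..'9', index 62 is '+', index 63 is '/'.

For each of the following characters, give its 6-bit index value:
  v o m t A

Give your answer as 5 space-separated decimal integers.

'v': a..z range, 26 + ord('v') − ord('a') = 47
'o': a..z range, 26 + ord('o') − ord('a') = 40
'm': a..z range, 26 + ord('m') − ord('a') = 38
't': a..z range, 26 + ord('t') − ord('a') = 45
'A': A..Z range, ord('A') − ord('A') = 0

Answer: 47 40 38 45 0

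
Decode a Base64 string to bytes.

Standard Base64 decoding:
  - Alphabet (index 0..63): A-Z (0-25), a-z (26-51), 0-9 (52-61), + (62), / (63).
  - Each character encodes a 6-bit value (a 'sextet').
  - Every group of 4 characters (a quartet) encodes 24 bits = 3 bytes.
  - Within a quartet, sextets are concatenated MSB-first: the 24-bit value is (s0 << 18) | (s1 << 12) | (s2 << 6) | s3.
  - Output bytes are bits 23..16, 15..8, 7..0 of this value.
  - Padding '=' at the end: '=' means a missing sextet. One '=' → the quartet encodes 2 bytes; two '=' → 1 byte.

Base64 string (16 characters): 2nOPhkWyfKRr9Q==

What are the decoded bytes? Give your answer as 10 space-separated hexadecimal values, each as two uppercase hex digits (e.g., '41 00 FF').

After char 0 ('2'=54): chars_in_quartet=1 acc=0x36 bytes_emitted=0
After char 1 ('n'=39): chars_in_quartet=2 acc=0xDA7 bytes_emitted=0
After char 2 ('O'=14): chars_in_quartet=3 acc=0x369CE bytes_emitted=0
After char 3 ('P'=15): chars_in_quartet=4 acc=0xDA738F -> emit DA 73 8F, reset; bytes_emitted=3
After char 4 ('h'=33): chars_in_quartet=1 acc=0x21 bytes_emitted=3
After char 5 ('k'=36): chars_in_quartet=2 acc=0x864 bytes_emitted=3
After char 6 ('W'=22): chars_in_quartet=3 acc=0x21916 bytes_emitted=3
After char 7 ('y'=50): chars_in_quartet=4 acc=0x8645B2 -> emit 86 45 B2, reset; bytes_emitted=6
After char 8 ('f'=31): chars_in_quartet=1 acc=0x1F bytes_emitted=6
After char 9 ('K'=10): chars_in_quartet=2 acc=0x7CA bytes_emitted=6
After char 10 ('R'=17): chars_in_quartet=3 acc=0x1F291 bytes_emitted=6
After char 11 ('r'=43): chars_in_quartet=4 acc=0x7CA46B -> emit 7C A4 6B, reset; bytes_emitted=9
After char 12 ('9'=61): chars_in_quartet=1 acc=0x3D bytes_emitted=9
After char 13 ('Q'=16): chars_in_quartet=2 acc=0xF50 bytes_emitted=9
Padding '==': partial quartet acc=0xF50 -> emit F5; bytes_emitted=10

Answer: DA 73 8F 86 45 B2 7C A4 6B F5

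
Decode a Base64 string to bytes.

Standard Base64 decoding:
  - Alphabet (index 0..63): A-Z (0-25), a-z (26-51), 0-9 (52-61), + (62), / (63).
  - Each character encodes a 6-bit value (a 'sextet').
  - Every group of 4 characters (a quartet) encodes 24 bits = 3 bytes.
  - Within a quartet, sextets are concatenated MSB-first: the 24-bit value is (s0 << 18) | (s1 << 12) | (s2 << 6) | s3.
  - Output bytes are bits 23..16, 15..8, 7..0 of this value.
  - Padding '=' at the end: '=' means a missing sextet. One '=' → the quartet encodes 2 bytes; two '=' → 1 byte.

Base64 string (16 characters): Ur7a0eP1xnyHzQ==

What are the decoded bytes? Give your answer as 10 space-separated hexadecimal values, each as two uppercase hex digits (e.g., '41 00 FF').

After char 0 ('U'=20): chars_in_quartet=1 acc=0x14 bytes_emitted=0
After char 1 ('r'=43): chars_in_quartet=2 acc=0x52B bytes_emitted=0
After char 2 ('7'=59): chars_in_quartet=3 acc=0x14AFB bytes_emitted=0
After char 3 ('a'=26): chars_in_quartet=4 acc=0x52BEDA -> emit 52 BE DA, reset; bytes_emitted=3
After char 4 ('0'=52): chars_in_quartet=1 acc=0x34 bytes_emitted=3
After char 5 ('e'=30): chars_in_quartet=2 acc=0xD1E bytes_emitted=3
After char 6 ('P'=15): chars_in_quartet=3 acc=0x3478F bytes_emitted=3
After char 7 ('1'=53): chars_in_quartet=4 acc=0xD1E3F5 -> emit D1 E3 F5, reset; bytes_emitted=6
After char 8 ('x'=49): chars_in_quartet=1 acc=0x31 bytes_emitted=6
After char 9 ('n'=39): chars_in_quartet=2 acc=0xC67 bytes_emitted=6
After char 10 ('y'=50): chars_in_quartet=3 acc=0x319F2 bytes_emitted=6
After char 11 ('H'=7): chars_in_quartet=4 acc=0xC67C87 -> emit C6 7C 87, reset; bytes_emitted=9
After char 12 ('z'=51): chars_in_quartet=1 acc=0x33 bytes_emitted=9
After char 13 ('Q'=16): chars_in_quartet=2 acc=0xCD0 bytes_emitted=9
Padding '==': partial quartet acc=0xCD0 -> emit CD; bytes_emitted=10

Answer: 52 BE DA D1 E3 F5 C6 7C 87 CD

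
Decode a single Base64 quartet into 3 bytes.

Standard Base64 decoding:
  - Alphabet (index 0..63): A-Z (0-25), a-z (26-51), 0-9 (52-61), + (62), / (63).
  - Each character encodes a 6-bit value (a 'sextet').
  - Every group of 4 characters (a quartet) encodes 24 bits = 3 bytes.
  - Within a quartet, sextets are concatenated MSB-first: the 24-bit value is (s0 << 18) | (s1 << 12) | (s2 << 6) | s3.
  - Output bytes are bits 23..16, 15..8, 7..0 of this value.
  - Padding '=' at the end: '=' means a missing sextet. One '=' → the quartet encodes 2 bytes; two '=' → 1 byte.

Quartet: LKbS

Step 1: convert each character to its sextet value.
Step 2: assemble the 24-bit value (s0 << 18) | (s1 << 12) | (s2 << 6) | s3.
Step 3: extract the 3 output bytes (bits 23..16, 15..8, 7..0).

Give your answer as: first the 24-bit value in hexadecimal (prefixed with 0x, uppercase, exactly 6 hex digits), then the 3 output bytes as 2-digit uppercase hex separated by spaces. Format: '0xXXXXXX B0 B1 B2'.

Answer: 0x2CA6D2 2C A6 D2

Derivation:
Sextets: L=11, K=10, b=27, S=18
24-bit: (11<<18) | (10<<12) | (27<<6) | 18
      = 0x2C0000 | 0x00A000 | 0x0006C0 | 0x000012
      = 0x2CA6D2
Bytes: (v>>16)&0xFF=2C, (v>>8)&0xFF=A6, v&0xFF=D2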